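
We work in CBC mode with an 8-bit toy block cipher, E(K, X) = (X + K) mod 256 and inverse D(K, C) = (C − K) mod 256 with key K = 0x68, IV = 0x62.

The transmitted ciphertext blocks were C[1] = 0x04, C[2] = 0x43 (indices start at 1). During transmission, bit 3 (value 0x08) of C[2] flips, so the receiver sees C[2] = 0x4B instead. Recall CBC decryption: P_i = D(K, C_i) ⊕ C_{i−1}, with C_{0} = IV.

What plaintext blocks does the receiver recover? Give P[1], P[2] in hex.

Only C[2] changed, to 0x4B. In CBC, a change in C_i garbles P_i and flips the same bit in P_{i+1}. Decrypting the received ciphertext:
P[1]: D(K, 0x04) = 0x9C; 0x9C ⊕ 0x62 = 0xFE.
P[2]: D(K, 0x4B) = 0xE3; 0xE3 ⊕ 0x04 = 0xE7.
Blocks that differ from the original plaintext: P[2].

P[1] = 0xFE, P[2] = 0xE7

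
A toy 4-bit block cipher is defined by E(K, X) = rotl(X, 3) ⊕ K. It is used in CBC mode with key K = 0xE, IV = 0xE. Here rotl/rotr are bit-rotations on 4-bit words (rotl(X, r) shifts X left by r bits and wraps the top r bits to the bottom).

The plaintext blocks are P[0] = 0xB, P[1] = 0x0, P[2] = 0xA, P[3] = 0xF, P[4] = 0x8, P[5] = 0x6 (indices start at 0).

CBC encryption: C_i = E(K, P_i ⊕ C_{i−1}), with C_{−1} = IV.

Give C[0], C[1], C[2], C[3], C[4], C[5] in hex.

C[0] = 0x4, C[1] = 0xC, C[2] = 0xD, C[3] = 0xF, C[4] = 0x5, C[5] = 0x7

C[0]: P[0] ⊕ 0xE = 0x5; E(K, 0x5) = 0x4.
C[1]: P[1] ⊕ 0x4 = 0x4; E(K, 0x4) = 0xC.
C[2]: P[2] ⊕ 0xC = 0x6; E(K, 0x6) = 0xD.
C[3]: P[3] ⊕ 0xD = 0x2; E(K, 0x2) = 0xF.
C[4]: P[4] ⊕ 0xF = 0x7; E(K, 0x7) = 0x5.
C[5]: P[5] ⊕ 0x5 = 0x3; E(K, 0x3) = 0x7.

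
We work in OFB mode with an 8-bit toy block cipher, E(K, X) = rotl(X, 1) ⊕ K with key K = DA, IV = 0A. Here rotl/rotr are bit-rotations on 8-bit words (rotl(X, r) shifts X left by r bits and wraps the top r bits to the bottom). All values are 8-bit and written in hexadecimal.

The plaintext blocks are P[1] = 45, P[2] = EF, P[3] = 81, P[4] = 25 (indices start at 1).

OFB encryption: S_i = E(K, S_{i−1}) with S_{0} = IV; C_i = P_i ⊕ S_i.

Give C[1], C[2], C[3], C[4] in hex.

C[1] = 8B, C[2] = A8, C[3] = D5, C[4] = 57

C[1]: S = E(K, 0A) = CE; 45 ⊕ CE = 8B.
C[2]: S = E(K, CE) = 47; EF ⊕ 47 = A8.
C[3]: S = E(K, 47) = 54; 81 ⊕ 54 = D5.
C[4]: S = E(K, 54) = 72; 25 ⊕ 72 = 57.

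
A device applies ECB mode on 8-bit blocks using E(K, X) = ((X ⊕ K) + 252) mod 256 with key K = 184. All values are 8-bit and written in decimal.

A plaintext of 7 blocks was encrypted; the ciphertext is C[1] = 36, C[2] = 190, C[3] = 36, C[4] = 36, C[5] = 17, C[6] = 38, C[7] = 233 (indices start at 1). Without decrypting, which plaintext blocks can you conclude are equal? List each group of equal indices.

ECB encrypts each block independently with the same key, so equal ciphertext blocks imply equal plaintext blocks.
C[1] = C[3] = C[4] = 36, so P[1] = P[3] = P[4].

P[1] = P[3] = P[4]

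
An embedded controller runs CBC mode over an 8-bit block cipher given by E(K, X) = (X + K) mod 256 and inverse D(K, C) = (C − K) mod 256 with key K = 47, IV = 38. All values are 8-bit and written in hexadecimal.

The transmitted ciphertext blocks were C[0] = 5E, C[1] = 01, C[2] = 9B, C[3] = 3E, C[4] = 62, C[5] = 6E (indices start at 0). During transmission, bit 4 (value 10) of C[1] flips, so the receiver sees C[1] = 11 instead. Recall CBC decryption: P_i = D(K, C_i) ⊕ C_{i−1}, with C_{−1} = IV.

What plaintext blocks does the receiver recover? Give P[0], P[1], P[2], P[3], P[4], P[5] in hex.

P[0] = 2F, P[1] = 94, P[2] = 45, P[3] = 6C, P[4] = 25, P[5] = 45

Only C[1] changed, to 11. In CBC, a change in C_i garbles P_i and flips the same bit in P_{i+1}. Decrypting the received ciphertext:
P[0]: D(K, 5E) = 17; 17 ⊕ 38 = 2F.
P[1]: D(K, 11) = CA; CA ⊕ 5E = 94.
P[2]: D(K, 9B) = 54; 54 ⊕ 11 = 45.
P[3]: D(K, 3E) = F7; F7 ⊕ 9B = 6C.
P[4]: D(K, 62) = 1B; 1B ⊕ 3E = 25.
P[5]: D(K, 6E) = 27; 27 ⊕ 62 = 45.
Blocks that differ from the original plaintext: P[1], P[2].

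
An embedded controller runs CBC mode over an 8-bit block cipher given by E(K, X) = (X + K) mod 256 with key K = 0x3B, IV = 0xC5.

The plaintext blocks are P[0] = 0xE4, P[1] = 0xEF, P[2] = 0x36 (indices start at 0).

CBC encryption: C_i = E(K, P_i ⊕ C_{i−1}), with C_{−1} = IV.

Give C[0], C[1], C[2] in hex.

C[0] = 0x5C, C[1] = 0xEE, C[2] = 0x13

C[0]: P[0] ⊕ 0xC5 = 0x21; E(K, 0x21) = 0x5C.
C[1]: P[1] ⊕ 0x5C = 0xB3; E(K, 0xB3) = 0xEE.
C[2]: P[2] ⊕ 0xEE = 0xD8; E(K, 0xD8) = 0x13.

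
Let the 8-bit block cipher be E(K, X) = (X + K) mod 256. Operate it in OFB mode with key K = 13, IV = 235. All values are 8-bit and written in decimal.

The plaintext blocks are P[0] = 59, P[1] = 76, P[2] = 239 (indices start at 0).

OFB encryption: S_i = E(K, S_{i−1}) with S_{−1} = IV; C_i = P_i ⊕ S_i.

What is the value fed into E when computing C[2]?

5

C[0]: S = E(K, 235) = 248; 59 ⊕ 248 = 195.
C[1]: S = E(K, 248) = 5; 76 ⊕ 5 = 73.
C[2]: S = E(K, 5) = 18; 239 ⊕ 18 = 253.
So the input to E for block [2] is 5.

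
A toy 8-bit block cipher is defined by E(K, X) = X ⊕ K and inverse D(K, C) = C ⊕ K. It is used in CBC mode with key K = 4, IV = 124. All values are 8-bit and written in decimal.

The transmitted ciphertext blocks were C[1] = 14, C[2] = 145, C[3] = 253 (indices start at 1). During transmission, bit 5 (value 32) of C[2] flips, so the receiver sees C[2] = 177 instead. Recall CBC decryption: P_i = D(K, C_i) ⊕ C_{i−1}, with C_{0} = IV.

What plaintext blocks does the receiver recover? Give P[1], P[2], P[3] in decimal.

Only C[2] changed, to 177. In CBC, a change in C_i garbles P_i and flips the same bit in P_{i+1}. Decrypting the received ciphertext:
P[1]: D(K, 14) = 10; 10 ⊕ 124 = 118.
P[2]: D(K, 177) = 181; 181 ⊕ 14 = 187.
P[3]: D(K, 253) = 249; 249 ⊕ 177 = 72.
Blocks that differ from the original plaintext: P[2], P[3].

P[1] = 118, P[2] = 187, P[3] = 72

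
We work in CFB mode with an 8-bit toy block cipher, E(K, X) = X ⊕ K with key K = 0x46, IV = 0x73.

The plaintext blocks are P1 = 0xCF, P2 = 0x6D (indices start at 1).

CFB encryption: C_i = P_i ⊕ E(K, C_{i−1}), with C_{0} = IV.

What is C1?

C1: E(K, 0x73) = 0x35; 0xCF ⊕ 0x35 = 0xFA.

C1 = 0xFA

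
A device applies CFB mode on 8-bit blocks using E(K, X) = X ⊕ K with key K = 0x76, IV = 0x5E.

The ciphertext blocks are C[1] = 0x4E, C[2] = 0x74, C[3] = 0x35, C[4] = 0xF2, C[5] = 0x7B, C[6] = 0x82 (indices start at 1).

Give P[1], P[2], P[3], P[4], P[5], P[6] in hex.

CFB decryption: P_i = C_i ⊕ E(K, C_{i−1}), with C_{0} = IV.
P[1]: E(K, 0x5E) = 0x28; 0x4E ⊕ 0x28 = 0x66.
P[2]: E(K, 0x4E) = 0x38; 0x74 ⊕ 0x38 = 0x4C.
P[3]: E(K, 0x74) = 0x02; 0x35 ⊕ 0x02 = 0x37.
P[4]: E(K, 0x35) = 0x43; 0xF2 ⊕ 0x43 = 0xB1.
P[5]: E(K, 0xF2) = 0x84; 0x7B ⊕ 0x84 = 0xFF.
P[6]: E(K, 0x7B) = 0x0D; 0x82 ⊕ 0x0D = 0x8F.

P[1] = 0x66, P[2] = 0x4C, P[3] = 0x37, P[4] = 0xB1, P[5] = 0xFF, P[6] = 0x8F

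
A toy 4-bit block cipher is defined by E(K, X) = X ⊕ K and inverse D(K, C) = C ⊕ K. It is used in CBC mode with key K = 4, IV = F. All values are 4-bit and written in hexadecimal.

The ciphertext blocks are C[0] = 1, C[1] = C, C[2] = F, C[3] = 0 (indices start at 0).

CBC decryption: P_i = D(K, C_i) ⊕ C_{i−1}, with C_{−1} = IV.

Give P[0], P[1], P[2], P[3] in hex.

P[0] = A, P[1] = 9, P[2] = 7, P[3] = B

P[0]: D(K, 1) = 5; 5 ⊕ F = A.
P[1]: D(K, C) = 8; 8 ⊕ 1 = 9.
P[2]: D(K, F) = B; B ⊕ C = 7.
P[3]: D(K, 0) = 4; 4 ⊕ F = B.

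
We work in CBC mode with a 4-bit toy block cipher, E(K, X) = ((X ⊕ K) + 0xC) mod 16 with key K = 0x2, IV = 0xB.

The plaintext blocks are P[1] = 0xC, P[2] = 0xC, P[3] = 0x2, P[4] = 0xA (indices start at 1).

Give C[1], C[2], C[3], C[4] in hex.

C[1] = 0x1, C[2] = 0xB, C[3] = 0x7, C[4] = 0xB

CBC encryption: C_i = E(K, P_i ⊕ C_{i−1}), with C_{0} = IV.
C[1]: P[1] ⊕ 0xB = 0x7; E(K, 0x7) = 0x1.
C[2]: P[2] ⊕ 0x1 = 0xD; E(K, 0xD) = 0xB.
C[3]: P[3] ⊕ 0xB = 0x9; E(K, 0x9) = 0x7.
C[4]: P[4] ⊕ 0x7 = 0xD; E(K, 0xD) = 0xB.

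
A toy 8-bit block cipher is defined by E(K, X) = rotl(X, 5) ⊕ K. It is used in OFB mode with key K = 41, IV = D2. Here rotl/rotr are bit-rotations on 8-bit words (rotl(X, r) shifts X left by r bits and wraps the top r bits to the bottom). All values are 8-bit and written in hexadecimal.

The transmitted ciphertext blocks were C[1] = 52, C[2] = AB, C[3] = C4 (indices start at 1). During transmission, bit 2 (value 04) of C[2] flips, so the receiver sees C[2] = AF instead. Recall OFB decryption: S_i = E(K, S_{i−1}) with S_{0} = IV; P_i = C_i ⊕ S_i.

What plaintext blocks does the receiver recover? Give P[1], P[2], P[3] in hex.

Only C[2] changed, to AF. In OFB, a change in C_i flips the same bit in P_i only; the keystream is unaffected. Decrypting the received ciphertext:
P[1]: S = E(K, D2) = 1B; 52 ⊕ 1B = 49.
P[2]: S = E(K, 1B) = 22; AF ⊕ 22 = 8D.
P[3]: S = E(K, 22) = 05; C4 ⊕ 05 = C1.
Blocks that differ from the original plaintext: P[2].

P[1] = 49, P[2] = 8D, P[3] = C1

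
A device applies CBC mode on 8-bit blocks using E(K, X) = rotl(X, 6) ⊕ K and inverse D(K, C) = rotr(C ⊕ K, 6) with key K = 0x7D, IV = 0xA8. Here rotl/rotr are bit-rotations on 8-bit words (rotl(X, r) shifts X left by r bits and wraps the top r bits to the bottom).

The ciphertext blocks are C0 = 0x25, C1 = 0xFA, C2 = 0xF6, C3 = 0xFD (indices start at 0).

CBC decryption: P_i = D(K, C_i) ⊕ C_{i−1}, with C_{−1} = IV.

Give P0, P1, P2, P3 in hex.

P0: D(K, 0x25) = 0x61; 0x61 ⊕ 0xA8 = 0xC9.
P1: D(K, 0xFA) = 0x1E; 0x1E ⊕ 0x25 = 0x3B.
P2: D(K, 0xF6) = 0x2E; 0x2E ⊕ 0xFA = 0xD4.
P3: D(K, 0xFD) = 0x02; 0x02 ⊕ 0xF6 = 0xF4.

P0 = 0xC9, P1 = 0x3B, P2 = 0xD4, P3 = 0xF4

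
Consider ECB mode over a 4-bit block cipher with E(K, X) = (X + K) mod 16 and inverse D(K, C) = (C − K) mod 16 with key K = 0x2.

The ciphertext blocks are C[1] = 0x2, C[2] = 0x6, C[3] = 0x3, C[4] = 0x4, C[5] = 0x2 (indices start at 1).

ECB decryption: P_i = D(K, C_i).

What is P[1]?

P[1]: D(K, 0x2) = 0x0.

P[1] = 0x0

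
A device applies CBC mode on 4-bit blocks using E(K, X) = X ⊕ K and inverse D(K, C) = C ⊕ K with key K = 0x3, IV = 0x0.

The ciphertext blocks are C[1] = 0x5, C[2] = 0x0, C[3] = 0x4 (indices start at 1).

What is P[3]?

CBC decryption: P_i = D(K, C_i) ⊕ C_{i−1}, with C_{0} = IV.
P[3]: D(K, 0x4) = 0x7; 0x7 ⊕ 0x0 = 0x7.

P[3] = 0x7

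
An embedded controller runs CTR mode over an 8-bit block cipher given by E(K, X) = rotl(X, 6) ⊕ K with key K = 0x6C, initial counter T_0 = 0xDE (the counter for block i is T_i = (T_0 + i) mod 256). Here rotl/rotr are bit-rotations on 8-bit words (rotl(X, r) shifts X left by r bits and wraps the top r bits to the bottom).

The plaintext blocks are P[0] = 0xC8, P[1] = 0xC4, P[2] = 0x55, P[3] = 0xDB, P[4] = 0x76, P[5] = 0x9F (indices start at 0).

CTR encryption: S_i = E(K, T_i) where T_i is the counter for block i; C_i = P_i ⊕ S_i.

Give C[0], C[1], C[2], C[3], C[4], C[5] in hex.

C[0] = 0x13, C[1] = 0x5F, C[2] = 0x01, C[3] = 0xCF, C[4] = 0xA2, C[5] = 0x0B

C[0]: T = 0xDE, S = E(K, T) = 0xDB; 0xC8 ⊕ 0xDB = 0x13.
C[1]: T = 0xDF, S = E(K, T) = 0x9B; 0xC4 ⊕ 0x9B = 0x5F.
C[2]: T = 0xE0, S = E(K, T) = 0x54; 0x55 ⊕ 0x54 = 0x01.
C[3]: T = 0xE1, S = E(K, T) = 0x14; 0xDB ⊕ 0x14 = 0xCF.
C[4]: T = 0xE2, S = E(K, T) = 0xD4; 0x76 ⊕ 0xD4 = 0xA2.
C[5]: T = 0xE3, S = E(K, T) = 0x94; 0x9F ⊕ 0x94 = 0x0B.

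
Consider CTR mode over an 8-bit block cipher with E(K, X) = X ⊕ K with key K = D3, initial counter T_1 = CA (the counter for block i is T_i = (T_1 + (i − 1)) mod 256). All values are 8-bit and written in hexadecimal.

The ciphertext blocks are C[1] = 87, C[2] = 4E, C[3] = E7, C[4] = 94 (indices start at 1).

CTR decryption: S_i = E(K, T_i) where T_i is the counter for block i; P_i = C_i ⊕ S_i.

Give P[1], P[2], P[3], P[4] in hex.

P[1] = 9E, P[2] = 56, P[3] = F8, P[4] = 8A

P[1]: T = CA, S = E(K, T) = 19; 87 ⊕ 19 = 9E.
P[2]: T = CB, S = E(K, T) = 18; 4E ⊕ 18 = 56.
P[3]: T = CC, S = E(K, T) = 1F; E7 ⊕ 1F = F8.
P[4]: T = CD, S = E(K, T) = 1E; 94 ⊕ 1E = 8A.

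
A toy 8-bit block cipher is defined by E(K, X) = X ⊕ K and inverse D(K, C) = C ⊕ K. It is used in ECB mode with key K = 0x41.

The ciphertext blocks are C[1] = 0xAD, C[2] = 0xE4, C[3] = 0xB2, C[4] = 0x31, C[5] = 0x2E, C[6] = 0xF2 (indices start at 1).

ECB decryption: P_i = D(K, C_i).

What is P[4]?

P[4]: D(K, 0x31) = 0x70.

P[4] = 0x70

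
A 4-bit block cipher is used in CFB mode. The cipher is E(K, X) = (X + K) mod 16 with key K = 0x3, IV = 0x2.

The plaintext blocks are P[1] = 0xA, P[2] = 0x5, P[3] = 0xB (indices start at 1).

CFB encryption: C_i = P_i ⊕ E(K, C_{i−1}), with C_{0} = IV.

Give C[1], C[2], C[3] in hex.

C[1] = 0xF, C[2] = 0x7, C[3] = 0x1

C[1]: E(K, 0x2) = 0x5; 0xA ⊕ 0x5 = 0xF.
C[2]: E(K, 0xF) = 0x2; 0x5 ⊕ 0x2 = 0x7.
C[3]: E(K, 0x7) = 0xA; 0xB ⊕ 0xA = 0x1.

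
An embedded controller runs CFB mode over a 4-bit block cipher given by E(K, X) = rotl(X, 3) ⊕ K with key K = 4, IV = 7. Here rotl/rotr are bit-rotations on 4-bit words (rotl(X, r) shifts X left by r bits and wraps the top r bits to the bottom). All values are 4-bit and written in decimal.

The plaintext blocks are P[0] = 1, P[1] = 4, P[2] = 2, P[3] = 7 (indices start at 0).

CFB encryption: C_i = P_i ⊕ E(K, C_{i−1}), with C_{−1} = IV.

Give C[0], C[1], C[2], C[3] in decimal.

C[0]: E(K, 7) = 15; 1 ⊕ 15 = 14.
C[1]: E(K, 14) = 3; 4 ⊕ 3 = 7.
C[2]: E(K, 7) = 15; 2 ⊕ 15 = 13.
C[3]: E(K, 13) = 10; 7 ⊕ 10 = 13.

C[0] = 14, C[1] = 7, C[2] = 13, C[3] = 13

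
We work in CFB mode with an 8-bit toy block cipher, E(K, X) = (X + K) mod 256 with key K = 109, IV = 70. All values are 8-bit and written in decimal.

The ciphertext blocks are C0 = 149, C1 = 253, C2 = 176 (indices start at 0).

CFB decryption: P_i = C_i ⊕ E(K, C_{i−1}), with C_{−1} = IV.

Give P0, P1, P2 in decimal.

P0 = 38, P1 = 255, P2 = 218

P0: E(K, 70) = 179; 149 ⊕ 179 = 38.
P1: E(K, 149) = 2; 253 ⊕ 2 = 255.
P2: E(K, 253) = 106; 176 ⊕ 106 = 218.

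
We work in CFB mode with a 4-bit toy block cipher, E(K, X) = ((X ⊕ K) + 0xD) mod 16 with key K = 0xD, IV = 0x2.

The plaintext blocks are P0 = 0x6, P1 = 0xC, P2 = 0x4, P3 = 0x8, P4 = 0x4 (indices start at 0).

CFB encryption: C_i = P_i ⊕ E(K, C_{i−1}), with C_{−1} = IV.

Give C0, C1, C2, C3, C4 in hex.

C0 = 0xA, C1 = 0x8, C2 = 0x6, C3 = 0x0, C4 = 0xE

C0: E(K, 0x2) = 0xC; 0x6 ⊕ 0xC = 0xA.
C1: E(K, 0xA) = 0x4; 0xC ⊕ 0x4 = 0x8.
C2: E(K, 0x8) = 0x2; 0x4 ⊕ 0x2 = 0x6.
C3: E(K, 0x6) = 0x8; 0x8 ⊕ 0x8 = 0x0.
C4: E(K, 0x0) = 0xA; 0x4 ⊕ 0xA = 0xE.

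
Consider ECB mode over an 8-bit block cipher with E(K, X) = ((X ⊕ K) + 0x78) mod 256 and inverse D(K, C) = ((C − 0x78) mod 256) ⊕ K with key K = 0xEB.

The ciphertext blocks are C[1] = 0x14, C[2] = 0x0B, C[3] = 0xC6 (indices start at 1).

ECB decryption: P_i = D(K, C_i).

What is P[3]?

P[3] = 0xA5

P[3]: D(K, 0xC6) = 0xA5.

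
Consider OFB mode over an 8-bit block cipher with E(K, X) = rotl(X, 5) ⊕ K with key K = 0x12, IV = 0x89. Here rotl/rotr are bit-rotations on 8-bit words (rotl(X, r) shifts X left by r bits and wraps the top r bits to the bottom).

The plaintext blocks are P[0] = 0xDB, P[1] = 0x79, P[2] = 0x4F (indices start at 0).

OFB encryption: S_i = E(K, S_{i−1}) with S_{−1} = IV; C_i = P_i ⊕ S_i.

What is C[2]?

C[2] = 0x93

C[0]: S = E(K, 0x89) = 0x23; 0xDB ⊕ 0x23 = 0xF8.
C[1]: S = E(K, 0x23) = 0x76; 0x79 ⊕ 0x76 = 0x0F.
C[2]: S = E(K, 0x76) = 0xDC; 0x4F ⊕ 0xDC = 0x93.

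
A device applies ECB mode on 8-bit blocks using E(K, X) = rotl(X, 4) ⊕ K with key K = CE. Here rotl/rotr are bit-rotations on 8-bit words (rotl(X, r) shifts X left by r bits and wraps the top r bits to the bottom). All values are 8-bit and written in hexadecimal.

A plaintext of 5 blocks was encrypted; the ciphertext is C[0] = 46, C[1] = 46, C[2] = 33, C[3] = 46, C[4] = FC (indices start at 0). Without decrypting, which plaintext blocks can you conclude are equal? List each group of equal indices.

P[0] = P[1] = P[3]

ECB encrypts each block independently with the same key, so equal ciphertext blocks imply equal plaintext blocks.
C[0] = C[1] = C[3] = 46, so P[0] = P[1] = P[3].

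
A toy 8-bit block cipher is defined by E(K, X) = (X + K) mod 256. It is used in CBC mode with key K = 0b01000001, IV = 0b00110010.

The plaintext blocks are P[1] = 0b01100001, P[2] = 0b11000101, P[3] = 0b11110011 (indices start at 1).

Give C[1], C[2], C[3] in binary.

C[1] = 0b10010100, C[2] = 0b10010010, C[3] = 0b10100010

CBC encryption: C_i = E(K, P_i ⊕ C_{i−1}), with C_{0} = IV.
C[1]: P[1] ⊕ 0b00110010 = 0b01010011; E(K, 0b01010011) = 0b10010100.
C[2]: P[2] ⊕ 0b10010100 = 0b01010001; E(K, 0b01010001) = 0b10010010.
C[3]: P[3] ⊕ 0b10010010 = 0b01100001; E(K, 0b01100001) = 0b10100010.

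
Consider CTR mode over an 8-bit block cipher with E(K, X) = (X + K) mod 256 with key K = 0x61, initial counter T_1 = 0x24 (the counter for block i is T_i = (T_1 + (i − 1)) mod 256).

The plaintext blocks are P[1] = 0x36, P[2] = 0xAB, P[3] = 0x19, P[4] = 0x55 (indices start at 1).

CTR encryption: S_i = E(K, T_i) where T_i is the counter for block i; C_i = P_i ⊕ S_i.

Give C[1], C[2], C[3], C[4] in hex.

C[1] = 0xB3, C[2] = 0x2D, C[3] = 0x9E, C[4] = 0xDD

C[1]: T = 0x24, S = E(K, T) = 0x85; 0x36 ⊕ 0x85 = 0xB3.
C[2]: T = 0x25, S = E(K, T) = 0x86; 0xAB ⊕ 0x86 = 0x2D.
C[3]: T = 0x26, S = E(K, T) = 0x87; 0x19 ⊕ 0x87 = 0x9E.
C[4]: T = 0x27, S = E(K, T) = 0x88; 0x55 ⊕ 0x88 = 0xDD.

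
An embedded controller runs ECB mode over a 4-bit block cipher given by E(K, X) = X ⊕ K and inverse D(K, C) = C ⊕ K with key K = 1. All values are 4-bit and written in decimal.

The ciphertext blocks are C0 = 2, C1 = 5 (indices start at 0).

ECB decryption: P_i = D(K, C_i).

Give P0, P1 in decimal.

P0: D(K, 2) = 3.
P1: D(K, 5) = 4.

P0 = 3, P1 = 4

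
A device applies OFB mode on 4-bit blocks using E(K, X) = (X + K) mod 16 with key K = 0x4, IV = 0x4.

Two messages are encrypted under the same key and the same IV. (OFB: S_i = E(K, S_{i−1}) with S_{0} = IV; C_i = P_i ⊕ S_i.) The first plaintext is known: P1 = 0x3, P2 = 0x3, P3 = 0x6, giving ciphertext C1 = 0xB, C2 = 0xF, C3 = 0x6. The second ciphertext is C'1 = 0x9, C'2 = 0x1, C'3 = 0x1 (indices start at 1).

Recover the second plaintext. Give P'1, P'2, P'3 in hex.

In OFB with a reused IV, both messages share the same keystream S_i, so C_i ⊕ C'_i = P_i ⊕ P'_i and thus P'_i = P_i ⊕ C_i ⊕ C'_i.
P'1: 0x3 ⊕ 0xB ⊕ 0x9 = 0x1.
P'2: 0x3 ⊕ 0xF ⊕ 0x1 = 0xD.
P'3: 0x6 ⊕ 0x6 ⊕ 0x1 = 0x1.

P'1 = 0x1, P'2 = 0xD, P'3 = 0x1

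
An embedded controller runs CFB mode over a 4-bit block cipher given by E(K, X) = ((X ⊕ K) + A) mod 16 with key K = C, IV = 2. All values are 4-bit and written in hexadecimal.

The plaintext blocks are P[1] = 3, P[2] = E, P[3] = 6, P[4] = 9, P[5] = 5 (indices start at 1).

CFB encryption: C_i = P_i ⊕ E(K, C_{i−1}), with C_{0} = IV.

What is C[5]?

C[1]: E(K, 2) = 8; 3 ⊕ 8 = B.
C[2]: E(K, B) = 1; E ⊕ 1 = F.
C[3]: E(K, F) = D; 6 ⊕ D = B.
C[4]: E(K, B) = 1; 9 ⊕ 1 = 8.
C[5]: E(K, 8) = E; 5 ⊕ E = B.

C[5] = B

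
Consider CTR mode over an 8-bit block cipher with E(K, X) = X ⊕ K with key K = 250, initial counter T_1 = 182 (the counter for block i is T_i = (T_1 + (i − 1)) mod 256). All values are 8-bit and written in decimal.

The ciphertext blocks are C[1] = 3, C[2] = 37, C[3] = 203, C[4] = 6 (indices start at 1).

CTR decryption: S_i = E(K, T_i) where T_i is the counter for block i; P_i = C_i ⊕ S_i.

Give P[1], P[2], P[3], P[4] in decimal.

P[1]: T = 182, S = E(K, T) = 76; 3 ⊕ 76 = 79.
P[2]: T = 183, S = E(K, T) = 77; 37 ⊕ 77 = 104.
P[3]: T = 184, S = E(K, T) = 66; 203 ⊕ 66 = 137.
P[4]: T = 185, S = E(K, T) = 67; 6 ⊕ 67 = 69.

P[1] = 79, P[2] = 104, P[3] = 137, P[4] = 69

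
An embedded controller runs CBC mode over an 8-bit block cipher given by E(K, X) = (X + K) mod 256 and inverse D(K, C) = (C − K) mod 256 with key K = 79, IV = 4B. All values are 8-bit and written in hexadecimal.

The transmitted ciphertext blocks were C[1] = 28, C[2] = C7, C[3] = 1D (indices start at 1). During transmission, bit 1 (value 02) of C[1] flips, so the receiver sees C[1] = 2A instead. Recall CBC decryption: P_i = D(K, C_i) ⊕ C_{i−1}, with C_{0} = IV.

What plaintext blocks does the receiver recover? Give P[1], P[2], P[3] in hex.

P[1] = FA, P[2] = 64, P[3] = 63

Only C[1] changed, to 2A. In CBC, a change in C_i garbles P_i and flips the same bit in P_{i+1}. Decrypting the received ciphertext:
P[1]: D(K, 2A) = B1; B1 ⊕ 4B = FA.
P[2]: D(K, C7) = 4E; 4E ⊕ 2A = 64.
P[3]: D(K, 1D) = A4; A4 ⊕ C7 = 63.
Blocks that differ from the original plaintext: P[1], P[2].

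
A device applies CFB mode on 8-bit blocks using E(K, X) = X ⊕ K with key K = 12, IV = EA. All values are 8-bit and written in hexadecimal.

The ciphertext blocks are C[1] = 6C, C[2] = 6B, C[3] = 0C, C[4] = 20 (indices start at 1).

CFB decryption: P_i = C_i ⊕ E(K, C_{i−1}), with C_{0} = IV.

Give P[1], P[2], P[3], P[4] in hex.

P[1] = 94, P[2] = 15, P[3] = 75, P[4] = 3E

P[1]: E(K, EA) = F8; 6C ⊕ F8 = 94.
P[2]: E(K, 6C) = 7E; 6B ⊕ 7E = 15.
P[3]: E(K, 6B) = 79; 0C ⊕ 79 = 75.
P[4]: E(K, 0C) = 1E; 20 ⊕ 1E = 3E.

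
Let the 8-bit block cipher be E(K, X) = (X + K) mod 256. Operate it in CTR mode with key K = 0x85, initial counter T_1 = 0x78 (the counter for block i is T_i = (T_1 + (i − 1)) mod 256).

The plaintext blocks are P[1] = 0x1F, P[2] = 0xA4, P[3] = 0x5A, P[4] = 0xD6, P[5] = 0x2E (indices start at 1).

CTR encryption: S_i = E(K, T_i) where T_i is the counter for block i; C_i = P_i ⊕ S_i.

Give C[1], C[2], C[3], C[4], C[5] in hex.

C[1] = 0xE2, C[2] = 0x5A, C[3] = 0xA5, C[4] = 0xD6, C[5] = 0x2F

C[1]: T = 0x78, S = E(K, T) = 0xFD; 0x1F ⊕ 0xFD = 0xE2.
C[2]: T = 0x79, S = E(K, T) = 0xFE; 0xA4 ⊕ 0xFE = 0x5A.
C[3]: T = 0x7A, S = E(K, T) = 0xFF; 0x5A ⊕ 0xFF = 0xA5.
C[4]: T = 0x7B, S = E(K, T) = 0x00; 0xD6 ⊕ 0x00 = 0xD6.
C[5]: T = 0x7C, S = E(K, T) = 0x01; 0x2E ⊕ 0x01 = 0x2F.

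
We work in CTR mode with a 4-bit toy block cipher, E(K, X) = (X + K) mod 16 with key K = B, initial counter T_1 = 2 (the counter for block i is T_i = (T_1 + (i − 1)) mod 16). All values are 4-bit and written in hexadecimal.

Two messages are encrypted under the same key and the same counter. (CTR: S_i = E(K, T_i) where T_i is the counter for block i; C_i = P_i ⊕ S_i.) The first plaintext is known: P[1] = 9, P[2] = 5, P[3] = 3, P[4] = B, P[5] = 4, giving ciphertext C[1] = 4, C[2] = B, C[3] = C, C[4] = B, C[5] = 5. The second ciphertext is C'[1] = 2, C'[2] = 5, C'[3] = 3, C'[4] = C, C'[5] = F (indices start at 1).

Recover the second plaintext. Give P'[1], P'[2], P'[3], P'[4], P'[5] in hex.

P'[1] = F, P'[2] = B, P'[3] = C, P'[4] = C, P'[5] = E

In CTR with a reused counter, both messages share the same keystream S_i, so C_i ⊕ C'_i = P_i ⊕ P'_i and thus P'_i = P_i ⊕ C_i ⊕ C'_i.
P'[1]: 9 ⊕ 4 ⊕ 2 = F.
P'[2]: 5 ⊕ B ⊕ 5 = B.
P'[3]: 3 ⊕ C ⊕ 3 = C.
P'[4]: B ⊕ B ⊕ C = C.
P'[5]: 4 ⊕ 5 ⊕ F = E.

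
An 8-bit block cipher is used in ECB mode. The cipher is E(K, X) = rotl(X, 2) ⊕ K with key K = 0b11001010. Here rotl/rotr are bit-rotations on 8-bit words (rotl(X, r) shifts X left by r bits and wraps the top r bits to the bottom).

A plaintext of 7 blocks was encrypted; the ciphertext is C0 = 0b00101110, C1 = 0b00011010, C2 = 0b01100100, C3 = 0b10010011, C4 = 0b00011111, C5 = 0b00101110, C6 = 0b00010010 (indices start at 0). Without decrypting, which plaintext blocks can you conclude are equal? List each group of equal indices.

P0 = P5

ECB encrypts each block independently with the same key, so equal ciphertext blocks imply equal plaintext blocks.
C0 = C5 = 0b00101110, so P0 = P5.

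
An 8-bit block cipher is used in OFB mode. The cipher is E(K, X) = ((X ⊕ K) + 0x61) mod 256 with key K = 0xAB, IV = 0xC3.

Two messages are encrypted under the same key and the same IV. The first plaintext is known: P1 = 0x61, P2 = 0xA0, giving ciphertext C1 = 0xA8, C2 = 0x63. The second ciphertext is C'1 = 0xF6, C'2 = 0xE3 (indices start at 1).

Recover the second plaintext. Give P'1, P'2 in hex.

P'1 = 0x3F, P'2 = 0x20

In OFB with a reused IV, both messages share the same keystream S_i, so C_i ⊕ C'_i = P_i ⊕ P'_i and thus P'_i = P_i ⊕ C_i ⊕ C'_i.
P'1: 0x61 ⊕ 0xA8 ⊕ 0xF6 = 0x3F.
P'2: 0xA0 ⊕ 0x63 ⊕ 0xE3 = 0x20.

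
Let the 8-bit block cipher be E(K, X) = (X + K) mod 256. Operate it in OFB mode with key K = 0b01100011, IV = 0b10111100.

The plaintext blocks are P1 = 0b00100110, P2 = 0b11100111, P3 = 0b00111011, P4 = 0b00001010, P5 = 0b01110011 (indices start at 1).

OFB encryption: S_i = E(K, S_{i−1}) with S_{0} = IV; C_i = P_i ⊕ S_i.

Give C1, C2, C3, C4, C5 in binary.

C1: S = E(K, 0b10111100) = 0b00011111; 0b00100110 ⊕ 0b00011111 = 0b00111001.
C2: S = E(K, 0b00011111) = 0b10000010; 0b11100111 ⊕ 0b10000010 = 0b01100101.
C3: S = E(K, 0b10000010) = 0b11100101; 0b00111011 ⊕ 0b11100101 = 0b11011110.
C4: S = E(K, 0b11100101) = 0b01001000; 0b00001010 ⊕ 0b01001000 = 0b01000010.
C5: S = E(K, 0b01001000) = 0b10101011; 0b01110011 ⊕ 0b10101011 = 0b11011000.

C1 = 0b00111001, C2 = 0b01100101, C3 = 0b11011110, C4 = 0b01000010, C5 = 0b11011000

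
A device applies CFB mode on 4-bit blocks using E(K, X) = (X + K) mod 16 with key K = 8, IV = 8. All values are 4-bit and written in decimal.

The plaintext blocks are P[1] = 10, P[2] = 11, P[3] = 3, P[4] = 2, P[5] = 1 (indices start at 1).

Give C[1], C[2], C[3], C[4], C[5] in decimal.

CFB encryption: C_i = P_i ⊕ E(K, C_{i−1}), with C_{0} = IV.
C[1]: E(K, 8) = 0; 10 ⊕ 0 = 10.
C[2]: E(K, 10) = 2; 11 ⊕ 2 = 9.
C[3]: E(K, 9) = 1; 3 ⊕ 1 = 2.
C[4]: E(K, 2) = 10; 2 ⊕ 10 = 8.
C[5]: E(K, 8) = 0; 1 ⊕ 0 = 1.

C[1] = 10, C[2] = 9, C[3] = 2, C[4] = 8, C[5] = 1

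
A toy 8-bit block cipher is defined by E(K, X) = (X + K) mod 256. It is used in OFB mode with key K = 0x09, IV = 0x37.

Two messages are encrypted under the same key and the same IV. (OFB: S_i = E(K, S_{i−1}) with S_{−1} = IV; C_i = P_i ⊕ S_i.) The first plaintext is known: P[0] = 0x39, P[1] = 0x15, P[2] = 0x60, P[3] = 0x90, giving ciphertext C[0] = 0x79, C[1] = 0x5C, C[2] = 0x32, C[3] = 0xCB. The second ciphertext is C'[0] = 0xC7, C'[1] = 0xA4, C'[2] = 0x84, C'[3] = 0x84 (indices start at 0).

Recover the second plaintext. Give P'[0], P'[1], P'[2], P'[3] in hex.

P'[0] = 0x87, P'[1] = 0xED, P'[2] = 0xD6, P'[3] = 0xDF

In OFB with a reused IV, both messages share the same keystream S_i, so C_i ⊕ C'_i = P_i ⊕ P'_i and thus P'_i = P_i ⊕ C_i ⊕ C'_i.
P'[0]: 0x39 ⊕ 0x79 ⊕ 0xC7 = 0x87.
P'[1]: 0x15 ⊕ 0x5C ⊕ 0xA4 = 0xED.
P'[2]: 0x60 ⊕ 0x32 ⊕ 0x84 = 0xD6.
P'[3]: 0x90 ⊕ 0xCB ⊕ 0x84 = 0xDF.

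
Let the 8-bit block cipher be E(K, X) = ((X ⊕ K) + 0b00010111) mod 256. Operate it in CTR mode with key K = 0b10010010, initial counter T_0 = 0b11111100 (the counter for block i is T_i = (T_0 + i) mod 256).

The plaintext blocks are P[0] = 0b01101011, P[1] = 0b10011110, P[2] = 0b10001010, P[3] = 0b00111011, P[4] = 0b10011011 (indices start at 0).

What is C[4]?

CTR encryption: S_i = E(K, T_i) where T_i is the counter for block i; C_i = P_i ⊕ S_i.
C[0]: T = 0b11111100, S = E(K, T) = 0b10000101; 0b01101011 ⊕ 0b10000101 = 0b11101110.
C[1]: T = 0b11111101, S = E(K, T) = 0b10000110; 0b10011110 ⊕ 0b10000110 = 0b00011000.
C[2]: T = 0b11111110, S = E(K, T) = 0b10000011; 0b10001010 ⊕ 0b10000011 = 0b00001001.
C[3]: T = 0b11111111, S = E(K, T) = 0b10000100; 0b00111011 ⊕ 0b10000100 = 0b10111111.
C[4]: T = 0b00000000, S = E(K, T) = 0b10101001; 0b10011011 ⊕ 0b10101001 = 0b00110010.

C[4] = 0b00110010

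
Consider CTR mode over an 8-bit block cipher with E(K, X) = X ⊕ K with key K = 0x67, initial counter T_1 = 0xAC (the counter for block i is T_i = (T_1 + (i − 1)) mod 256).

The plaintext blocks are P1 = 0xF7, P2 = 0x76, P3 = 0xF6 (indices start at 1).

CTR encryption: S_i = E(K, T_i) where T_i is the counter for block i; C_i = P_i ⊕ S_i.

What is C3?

C3 = 0x3F

C1: T = 0xAC, S = E(K, T) = 0xCB; 0xF7 ⊕ 0xCB = 0x3C.
C2: T = 0xAD, S = E(K, T) = 0xCA; 0x76 ⊕ 0xCA = 0xBC.
C3: T = 0xAE, S = E(K, T) = 0xC9; 0xF6 ⊕ 0xC9 = 0x3F.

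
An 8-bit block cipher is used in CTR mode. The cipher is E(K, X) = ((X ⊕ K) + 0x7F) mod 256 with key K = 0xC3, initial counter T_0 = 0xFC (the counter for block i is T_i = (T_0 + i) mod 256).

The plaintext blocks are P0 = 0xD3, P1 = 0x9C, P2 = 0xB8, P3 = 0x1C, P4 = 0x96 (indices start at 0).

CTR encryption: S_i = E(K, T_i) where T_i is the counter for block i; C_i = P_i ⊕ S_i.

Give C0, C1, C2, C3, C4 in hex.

C0: T = 0xFC, S = E(K, T) = 0xBE; 0xD3 ⊕ 0xBE = 0x6D.
C1: T = 0xFD, S = E(K, T) = 0xBD; 0x9C ⊕ 0xBD = 0x21.
C2: T = 0xFE, S = E(K, T) = 0xBC; 0xB8 ⊕ 0xBC = 0x04.
C3: T = 0xFF, S = E(K, T) = 0xBB; 0x1C ⊕ 0xBB = 0xA7.
C4: T = 0x00, S = E(K, T) = 0x42; 0x96 ⊕ 0x42 = 0xD4.

C0 = 0x6D, C1 = 0x21, C2 = 0x04, C3 = 0xA7, C4 = 0xD4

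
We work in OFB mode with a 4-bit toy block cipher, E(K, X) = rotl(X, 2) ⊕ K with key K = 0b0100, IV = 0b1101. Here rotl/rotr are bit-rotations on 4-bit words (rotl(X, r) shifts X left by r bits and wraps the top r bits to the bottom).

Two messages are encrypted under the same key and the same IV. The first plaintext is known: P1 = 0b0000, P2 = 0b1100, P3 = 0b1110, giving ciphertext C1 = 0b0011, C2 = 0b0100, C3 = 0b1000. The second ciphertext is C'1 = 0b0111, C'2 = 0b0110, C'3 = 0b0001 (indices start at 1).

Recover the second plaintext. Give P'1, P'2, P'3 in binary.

In OFB with a reused IV, both messages share the same keystream S_i, so C_i ⊕ C'_i = P_i ⊕ P'_i and thus P'_i = P_i ⊕ C_i ⊕ C'_i.
P'1: 0b0000 ⊕ 0b0011 ⊕ 0b0111 = 0b0100.
P'2: 0b1100 ⊕ 0b0100 ⊕ 0b0110 = 0b1110.
P'3: 0b1110 ⊕ 0b1000 ⊕ 0b0001 = 0b0111.

P'1 = 0b0100, P'2 = 0b1110, P'3 = 0b0111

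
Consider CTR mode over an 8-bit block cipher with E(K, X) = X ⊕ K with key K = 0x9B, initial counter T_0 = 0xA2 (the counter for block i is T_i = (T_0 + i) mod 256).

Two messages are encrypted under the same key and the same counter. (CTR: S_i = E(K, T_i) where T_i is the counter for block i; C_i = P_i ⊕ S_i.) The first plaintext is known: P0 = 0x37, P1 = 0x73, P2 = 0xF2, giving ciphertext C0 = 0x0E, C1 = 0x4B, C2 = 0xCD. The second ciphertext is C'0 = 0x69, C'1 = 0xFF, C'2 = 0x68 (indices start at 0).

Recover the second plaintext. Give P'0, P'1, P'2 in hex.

In CTR with a reused counter, both messages share the same keystream S_i, so C_i ⊕ C'_i = P_i ⊕ P'_i and thus P'_i = P_i ⊕ C_i ⊕ C'_i.
P'0: 0x37 ⊕ 0x0E ⊕ 0x69 = 0x50.
P'1: 0x73 ⊕ 0x4B ⊕ 0xFF = 0xC7.
P'2: 0xF2 ⊕ 0xCD ⊕ 0x68 = 0x57.

P'0 = 0x50, P'1 = 0xC7, P'2 = 0x57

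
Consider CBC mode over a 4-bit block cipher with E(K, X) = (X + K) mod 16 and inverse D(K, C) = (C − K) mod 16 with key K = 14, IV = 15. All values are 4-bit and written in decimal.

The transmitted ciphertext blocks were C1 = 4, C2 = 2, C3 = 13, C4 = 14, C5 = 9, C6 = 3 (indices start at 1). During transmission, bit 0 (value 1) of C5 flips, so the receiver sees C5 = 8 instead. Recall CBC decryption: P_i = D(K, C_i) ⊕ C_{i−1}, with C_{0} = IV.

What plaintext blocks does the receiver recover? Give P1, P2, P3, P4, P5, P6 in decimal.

P1 = 9, P2 = 0, P3 = 13, P4 = 13, P5 = 4, P6 = 13

Only C5 changed, to 8. In CBC, a change in C_i garbles P_i and flips the same bit in P_{i+1}. Decrypting the received ciphertext:
P1: D(K, 4) = 6; 6 ⊕ 15 = 9.
P2: D(K, 2) = 4; 4 ⊕ 4 = 0.
P3: D(K, 13) = 15; 15 ⊕ 2 = 13.
P4: D(K, 14) = 0; 0 ⊕ 13 = 13.
P5: D(K, 8) = 10; 10 ⊕ 14 = 4.
P6: D(K, 3) = 5; 5 ⊕ 8 = 13.
Blocks that differ from the original plaintext: P5, P6.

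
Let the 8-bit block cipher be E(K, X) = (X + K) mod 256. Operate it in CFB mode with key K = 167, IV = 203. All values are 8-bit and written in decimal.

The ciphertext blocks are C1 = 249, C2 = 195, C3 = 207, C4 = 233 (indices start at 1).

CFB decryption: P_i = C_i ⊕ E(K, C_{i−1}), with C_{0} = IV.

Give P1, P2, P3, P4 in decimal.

P1: E(K, 203) = 114; 249 ⊕ 114 = 139.
P2: E(K, 249) = 160; 195 ⊕ 160 = 99.
P3: E(K, 195) = 106; 207 ⊕ 106 = 165.
P4: E(K, 207) = 118; 233 ⊕ 118 = 159.

P1 = 139, P2 = 99, P3 = 165, P4 = 159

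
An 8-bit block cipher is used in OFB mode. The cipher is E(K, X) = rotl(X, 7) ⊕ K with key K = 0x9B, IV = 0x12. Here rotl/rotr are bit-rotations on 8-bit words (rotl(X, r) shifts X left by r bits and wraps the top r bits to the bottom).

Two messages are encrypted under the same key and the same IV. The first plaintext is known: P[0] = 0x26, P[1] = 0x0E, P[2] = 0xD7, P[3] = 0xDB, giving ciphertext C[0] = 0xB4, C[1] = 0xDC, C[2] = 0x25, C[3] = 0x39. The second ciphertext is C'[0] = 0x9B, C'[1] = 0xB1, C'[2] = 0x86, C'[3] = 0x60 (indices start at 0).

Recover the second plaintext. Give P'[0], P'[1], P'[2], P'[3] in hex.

In OFB with a reused IV, both messages share the same keystream S_i, so C_i ⊕ C'_i = P_i ⊕ P'_i and thus P'_i = P_i ⊕ C_i ⊕ C'_i.
P'[0]: 0x26 ⊕ 0xB4 ⊕ 0x9B = 0x09.
P'[1]: 0x0E ⊕ 0xDC ⊕ 0xB1 = 0x63.
P'[2]: 0xD7 ⊕ 0x25 ⊕ 0x86 = 0x74.
P'[3]: 0xDB ⊕ 0x39 ⊕ 0x60 = 0x82.

P'[0] = 0x09, P'[1] = 0x63, P'[2] = 0x74, P'[3] = 0x82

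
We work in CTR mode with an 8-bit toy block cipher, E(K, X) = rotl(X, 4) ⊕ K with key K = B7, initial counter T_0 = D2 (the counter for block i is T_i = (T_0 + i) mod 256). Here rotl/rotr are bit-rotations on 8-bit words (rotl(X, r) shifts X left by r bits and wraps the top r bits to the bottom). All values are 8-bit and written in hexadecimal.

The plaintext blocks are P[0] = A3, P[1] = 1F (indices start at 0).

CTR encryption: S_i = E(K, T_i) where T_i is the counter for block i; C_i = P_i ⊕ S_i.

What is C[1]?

C[0]: T = D2, S = E(K, T) = 9A; A3 ⊕ 9A = 39.
C[1]: T = D3, S = E(K, T) = 8A; 1F ⊕ 8A = 95.

C[1] = 95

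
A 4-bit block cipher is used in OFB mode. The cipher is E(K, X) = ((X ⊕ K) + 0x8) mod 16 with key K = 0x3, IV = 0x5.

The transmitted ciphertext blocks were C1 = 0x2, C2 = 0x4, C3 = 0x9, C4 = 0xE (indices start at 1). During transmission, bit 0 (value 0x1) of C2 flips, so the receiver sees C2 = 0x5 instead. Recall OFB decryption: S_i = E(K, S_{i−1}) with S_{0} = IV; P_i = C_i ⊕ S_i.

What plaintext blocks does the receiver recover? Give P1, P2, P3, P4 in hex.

P1 = 0xC, P2 = 0x0, P3 = 0x7, P4 = 0xB

Only C2 changed, to 0x5. In OFB, a change in C_i flips the same bit in P_i only; the keystream is unaffected. Decrypting the received ciphertext:
P1: S = E(K, 0x5) = 0xE; 0x2 ⊕ 0xE = 0xC.
P2: S = E(K, 0xE) = 0x5; 0x5 ⊕ 0x5 = 0x0.
P3: S = E(K, 0x5) = 0xE; 0x9 ⊕ 0xE = 0x7.
P4: S = E(K, 0xE) = 0x5; 0xE ⊕ 0x5 = 0xB.
Blocks that differ from the original plaintext: P2.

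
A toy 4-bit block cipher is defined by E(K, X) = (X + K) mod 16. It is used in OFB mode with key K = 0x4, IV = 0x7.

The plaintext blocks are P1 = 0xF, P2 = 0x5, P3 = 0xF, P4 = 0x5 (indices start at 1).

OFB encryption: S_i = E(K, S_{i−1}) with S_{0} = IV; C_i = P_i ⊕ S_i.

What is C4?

C4 = 0x2

C1: S = E(K, 0x7) = 0xB; 0xF ⊕ 0xB = 0x4.
C2: S = E(K, 0xB) = 0xF; 0x5 ⊕ 0xF = 0xA.
C3: S = E(K, 0xF) = 0x3; 0xF ⊕ 0x3 = 0xC.
C4: S = E(K, 0x3) = 0x7; 0x5 ⊕ 0x7 = 0x2.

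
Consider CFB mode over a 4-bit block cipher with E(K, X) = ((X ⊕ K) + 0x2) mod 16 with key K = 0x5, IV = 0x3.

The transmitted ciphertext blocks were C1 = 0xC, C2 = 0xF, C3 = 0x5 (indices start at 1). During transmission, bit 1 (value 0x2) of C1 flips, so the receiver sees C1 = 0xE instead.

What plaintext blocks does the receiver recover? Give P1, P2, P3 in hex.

P1 = 0x6, P2 = 0x2, P3 = 0x9

CFB decryption: P_i = C_i ⊕ E(K, C_{i−1}), with C_{0} = IV.
Only C1 changed, to 0xE. In CFB, a change in C_i flips the same bit in P_i and garbles P_{i+1}. Decrypting the received ciphertext:
P1: E(K, 0x3) = 0x8; 0xE ⊕ 0x8 = 0x6.
P2: E(K, 0xE) = 0xD; 0xF ⊕ 0xD = 0x2.
P3: E(K, 0xF) = 0xC; 0x5 ⊕ 0xC = 0x9.
Blocks that differ from the original plaintext: P1, P2.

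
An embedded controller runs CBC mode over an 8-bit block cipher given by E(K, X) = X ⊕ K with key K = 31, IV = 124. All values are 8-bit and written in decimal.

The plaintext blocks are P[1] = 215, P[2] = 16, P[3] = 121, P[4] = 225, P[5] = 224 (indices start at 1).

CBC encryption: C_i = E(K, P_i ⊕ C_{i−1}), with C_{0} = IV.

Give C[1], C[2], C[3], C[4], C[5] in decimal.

C[1]: P[1] ⊕ 124 = 171; E(K, 171) = 180.
C[2]: P[2] ⊕ 180 = 164; E(K, 164) = 187.
C[3]: P[3] ⊕ 187 = 194; E(K, 194) = 221.
C[4]: P[4] ⊕ 221 = 60; E(K, 60) = 35.
C[5]: P[5] ⊕ 35 = 195; E(K, 195) = 220.

C[1] = 180, C[2] = 187, C[3] = 221, C[4] = 35, C[5] = 220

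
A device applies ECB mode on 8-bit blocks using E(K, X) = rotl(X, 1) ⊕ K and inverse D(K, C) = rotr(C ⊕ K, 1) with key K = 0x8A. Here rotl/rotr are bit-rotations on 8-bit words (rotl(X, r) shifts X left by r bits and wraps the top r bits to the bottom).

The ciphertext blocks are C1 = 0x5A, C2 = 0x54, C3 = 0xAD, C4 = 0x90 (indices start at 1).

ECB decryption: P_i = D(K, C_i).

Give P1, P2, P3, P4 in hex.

P1: D(K, 0x5A) = 0x68.
P2: D(K, 0x54) = 0x6F.
P3: D(K, 0xAD) = 0x93.
P4: D(K, 0x90) = 0x0D.

P1 = 0x68, P2 = 0x6F, P3 = 0x93, P4 = 0x0D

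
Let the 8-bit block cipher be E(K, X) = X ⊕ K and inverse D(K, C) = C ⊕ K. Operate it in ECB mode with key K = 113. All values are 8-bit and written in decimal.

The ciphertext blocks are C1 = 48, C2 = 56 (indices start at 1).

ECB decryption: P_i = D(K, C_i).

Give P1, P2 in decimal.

P1: D(K, 48) = 65.
P2: D(K, 56) = 73.

P1 = 65, P2 = 73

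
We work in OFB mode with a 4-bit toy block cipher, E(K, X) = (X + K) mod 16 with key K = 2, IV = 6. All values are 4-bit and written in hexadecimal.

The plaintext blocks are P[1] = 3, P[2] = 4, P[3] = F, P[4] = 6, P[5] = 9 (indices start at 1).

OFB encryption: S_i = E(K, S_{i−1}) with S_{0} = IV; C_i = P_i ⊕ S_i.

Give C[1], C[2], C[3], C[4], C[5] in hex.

C[1]: S = E(K, 6) = 8; 3 ⊕ 8 = B.
C[2]: S = E(K, 8) = A; 4 ⊕ A = E.
C[3]: S = E(K, A) = C; F ⊕ C = 3.
C[4]: S = E(K, C) = E; 6 ⊕ E = 8.
C[5]: S = E(K, E) = 0; 9 ⊕ 0 = 9.

C[1] = B, C[2] = E, C[3] = 3, C[4] = 8, C[5] = 9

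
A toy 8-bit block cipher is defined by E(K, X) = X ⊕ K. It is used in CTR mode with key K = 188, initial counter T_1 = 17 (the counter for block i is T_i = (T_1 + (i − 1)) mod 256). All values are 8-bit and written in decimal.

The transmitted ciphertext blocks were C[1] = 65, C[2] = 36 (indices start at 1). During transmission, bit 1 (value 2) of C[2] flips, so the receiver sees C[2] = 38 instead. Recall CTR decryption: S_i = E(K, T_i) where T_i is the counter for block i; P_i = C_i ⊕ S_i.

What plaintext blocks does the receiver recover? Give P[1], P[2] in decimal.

P[1] = 236, P[2] = 136

Only C[2] changed, to 38. In CTR, a change in C_i flips the same bit in P_i only; the keystream is unaffected. Decrypting the received ciphertext:
P[1]: T = 17, S = E(K, T) = 173; 65 ⊕ 173 = 236.
P[2]: T = 18, S = E(K, T) = 174; 38 ⊕ 174 = 136.
Blocks that differ from the original plaintext: P[2].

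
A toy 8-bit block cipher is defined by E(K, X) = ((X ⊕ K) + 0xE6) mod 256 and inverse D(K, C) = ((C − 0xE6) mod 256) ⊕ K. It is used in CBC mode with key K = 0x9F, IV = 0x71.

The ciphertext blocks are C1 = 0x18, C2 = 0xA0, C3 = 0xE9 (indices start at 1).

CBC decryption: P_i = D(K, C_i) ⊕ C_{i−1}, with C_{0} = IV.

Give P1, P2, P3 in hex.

P1: D(K, 0x18) = 0xAD; 0xAD ⊕ 0x71 = 0xDC.
P2: D(K, 0xA0) = 0x25; 0x25 ⊕ 0x18 = 0x3D.
P3: D(K, 0xE9) = 0x9C; 0x9C ⊕ 0xA0 = 0x3C.

P1 = 0xDC, P2 = 0x3D, P3 = 0x3C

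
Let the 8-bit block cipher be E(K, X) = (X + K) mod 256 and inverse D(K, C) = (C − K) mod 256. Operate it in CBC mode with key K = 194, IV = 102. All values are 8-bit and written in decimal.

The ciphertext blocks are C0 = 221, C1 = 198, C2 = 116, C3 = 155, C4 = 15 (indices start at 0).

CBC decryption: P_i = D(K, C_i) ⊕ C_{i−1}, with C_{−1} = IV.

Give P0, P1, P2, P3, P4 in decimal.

P0: D(K, 221) = 27; 27 ⊕ 102 = 125.
P1: D(K, 198) = 4; 4 ⊕ 221 = 217.
P2: D(K, 116) = 178; 178 ⊕ 198 = 116.
P3: D(K, 155) = 217; 217 ⊕ 116 = 173.
P4: D(K, 15) = 77; 77 ⊕ 155 = 214.

P0 = 125, P1 = 217, P2 = 116, P3 = 173, P4 = 214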